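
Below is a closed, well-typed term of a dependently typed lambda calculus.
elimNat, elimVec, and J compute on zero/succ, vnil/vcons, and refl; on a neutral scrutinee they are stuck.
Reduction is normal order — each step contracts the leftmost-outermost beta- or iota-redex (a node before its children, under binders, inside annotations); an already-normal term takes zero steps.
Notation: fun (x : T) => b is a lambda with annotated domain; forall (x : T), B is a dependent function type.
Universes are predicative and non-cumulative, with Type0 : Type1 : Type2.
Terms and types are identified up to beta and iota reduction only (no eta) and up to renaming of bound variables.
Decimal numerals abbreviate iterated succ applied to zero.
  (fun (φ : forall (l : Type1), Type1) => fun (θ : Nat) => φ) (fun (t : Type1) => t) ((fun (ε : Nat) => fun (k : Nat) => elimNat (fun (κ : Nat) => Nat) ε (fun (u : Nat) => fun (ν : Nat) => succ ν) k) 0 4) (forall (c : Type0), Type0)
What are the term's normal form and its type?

reduced normal form:
  forall (φ : Type0), Type0
type:
  Type1
observation: normalization takes exactly 3 steps under the normal-order strategy.


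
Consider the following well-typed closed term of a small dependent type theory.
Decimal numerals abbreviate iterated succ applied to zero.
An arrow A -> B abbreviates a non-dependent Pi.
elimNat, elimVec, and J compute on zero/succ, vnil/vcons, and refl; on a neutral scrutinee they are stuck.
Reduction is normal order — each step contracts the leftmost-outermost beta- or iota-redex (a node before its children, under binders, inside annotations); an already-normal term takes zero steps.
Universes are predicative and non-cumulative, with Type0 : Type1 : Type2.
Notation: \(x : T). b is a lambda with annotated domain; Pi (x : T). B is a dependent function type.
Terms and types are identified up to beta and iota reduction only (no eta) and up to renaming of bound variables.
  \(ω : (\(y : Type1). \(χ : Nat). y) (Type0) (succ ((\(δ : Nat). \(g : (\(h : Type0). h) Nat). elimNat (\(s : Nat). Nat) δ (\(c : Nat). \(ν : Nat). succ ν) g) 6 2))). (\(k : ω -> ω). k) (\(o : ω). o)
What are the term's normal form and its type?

resulting normal form:
  \(ω : Type0). \(y : ω). y
type:
  Pi (ω : Type0). ω -> ω


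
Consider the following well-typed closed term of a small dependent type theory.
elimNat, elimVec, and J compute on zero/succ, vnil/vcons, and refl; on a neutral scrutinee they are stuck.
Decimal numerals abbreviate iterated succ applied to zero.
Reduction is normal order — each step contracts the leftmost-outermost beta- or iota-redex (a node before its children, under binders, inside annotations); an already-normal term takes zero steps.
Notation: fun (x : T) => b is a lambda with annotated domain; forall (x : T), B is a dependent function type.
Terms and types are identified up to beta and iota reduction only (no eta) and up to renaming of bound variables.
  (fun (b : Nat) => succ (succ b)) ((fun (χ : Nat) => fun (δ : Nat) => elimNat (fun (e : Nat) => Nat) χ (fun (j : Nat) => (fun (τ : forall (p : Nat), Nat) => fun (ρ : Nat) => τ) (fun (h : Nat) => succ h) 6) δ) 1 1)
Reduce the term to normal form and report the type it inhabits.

reduced normal form:
  4
inferred type:
  Nat


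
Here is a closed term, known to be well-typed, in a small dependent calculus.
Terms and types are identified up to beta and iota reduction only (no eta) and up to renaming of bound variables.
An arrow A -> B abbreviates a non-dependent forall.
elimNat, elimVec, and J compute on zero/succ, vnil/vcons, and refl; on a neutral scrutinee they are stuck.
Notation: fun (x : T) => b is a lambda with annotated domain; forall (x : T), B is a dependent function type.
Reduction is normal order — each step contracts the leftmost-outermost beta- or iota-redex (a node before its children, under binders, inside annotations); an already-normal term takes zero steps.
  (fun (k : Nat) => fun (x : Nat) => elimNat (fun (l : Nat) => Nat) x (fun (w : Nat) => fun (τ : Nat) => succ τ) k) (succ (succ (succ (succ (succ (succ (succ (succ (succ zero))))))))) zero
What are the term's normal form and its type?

resulting normal form:
  succ (succ (succ (succ (succ (succ (succ (succ (succ zero))))))))
the term's type:
  Nat
observation: the first redex contracted is a beta-redex; the normal form is reached in 30 normal-order steps.


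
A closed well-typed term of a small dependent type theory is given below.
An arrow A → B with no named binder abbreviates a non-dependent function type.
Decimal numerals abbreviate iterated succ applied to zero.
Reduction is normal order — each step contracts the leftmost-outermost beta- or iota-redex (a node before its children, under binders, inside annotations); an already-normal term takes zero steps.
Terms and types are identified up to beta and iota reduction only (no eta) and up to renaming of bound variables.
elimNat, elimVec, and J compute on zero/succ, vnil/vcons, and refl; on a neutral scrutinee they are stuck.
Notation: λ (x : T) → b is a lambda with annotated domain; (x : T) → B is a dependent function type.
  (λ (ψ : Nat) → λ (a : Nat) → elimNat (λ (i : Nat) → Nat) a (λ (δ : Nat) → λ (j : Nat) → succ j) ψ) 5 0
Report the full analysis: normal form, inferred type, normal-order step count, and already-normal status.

resulting normal form:
  5
type:
  Nat
steps to reach normal form (normal order): 18
started in normal form: no
first redex: a beta-redex


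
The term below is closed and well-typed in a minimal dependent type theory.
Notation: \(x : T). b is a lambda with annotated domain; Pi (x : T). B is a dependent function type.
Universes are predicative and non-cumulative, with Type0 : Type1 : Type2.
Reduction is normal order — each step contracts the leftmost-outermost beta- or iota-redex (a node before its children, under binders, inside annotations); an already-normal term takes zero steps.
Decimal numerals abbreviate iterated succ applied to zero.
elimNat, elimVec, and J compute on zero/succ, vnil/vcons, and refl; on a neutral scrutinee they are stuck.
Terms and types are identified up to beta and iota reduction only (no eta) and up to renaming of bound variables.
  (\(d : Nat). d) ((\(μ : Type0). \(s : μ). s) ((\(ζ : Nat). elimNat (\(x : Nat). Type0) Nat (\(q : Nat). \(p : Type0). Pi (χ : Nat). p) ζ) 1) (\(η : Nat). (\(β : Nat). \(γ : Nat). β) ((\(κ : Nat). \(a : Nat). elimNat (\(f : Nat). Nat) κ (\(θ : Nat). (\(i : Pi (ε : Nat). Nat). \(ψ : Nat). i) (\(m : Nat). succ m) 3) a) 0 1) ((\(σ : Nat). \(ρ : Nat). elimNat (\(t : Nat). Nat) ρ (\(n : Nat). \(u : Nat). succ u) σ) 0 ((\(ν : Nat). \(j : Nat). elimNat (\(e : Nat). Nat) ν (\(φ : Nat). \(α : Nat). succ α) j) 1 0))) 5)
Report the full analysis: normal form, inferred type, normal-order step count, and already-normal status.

resulting normal form:
  1
inferred type:
  Nat
steps to reach normal form (normal order): 14
term was already normal: no
first contracted redex: a beta-redex


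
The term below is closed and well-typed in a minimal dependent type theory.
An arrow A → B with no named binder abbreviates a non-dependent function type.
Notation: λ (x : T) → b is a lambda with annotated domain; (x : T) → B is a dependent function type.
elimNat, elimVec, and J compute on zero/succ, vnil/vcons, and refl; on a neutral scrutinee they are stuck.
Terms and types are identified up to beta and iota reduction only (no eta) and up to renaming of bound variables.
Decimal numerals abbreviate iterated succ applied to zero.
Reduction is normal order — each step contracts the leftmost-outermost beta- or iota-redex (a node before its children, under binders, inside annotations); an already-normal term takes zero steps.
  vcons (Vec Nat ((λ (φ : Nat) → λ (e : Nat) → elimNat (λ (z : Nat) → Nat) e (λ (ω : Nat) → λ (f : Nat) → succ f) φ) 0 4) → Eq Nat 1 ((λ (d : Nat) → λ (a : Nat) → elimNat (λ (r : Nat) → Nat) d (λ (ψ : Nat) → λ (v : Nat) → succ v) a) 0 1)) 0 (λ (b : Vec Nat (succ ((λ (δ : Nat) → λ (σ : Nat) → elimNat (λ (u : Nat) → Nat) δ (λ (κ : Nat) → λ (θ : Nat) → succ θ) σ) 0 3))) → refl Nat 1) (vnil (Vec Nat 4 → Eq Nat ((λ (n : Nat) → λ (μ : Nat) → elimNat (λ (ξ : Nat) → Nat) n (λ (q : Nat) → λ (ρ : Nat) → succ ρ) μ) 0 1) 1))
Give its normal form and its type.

normal form:
  vcons (Vec Nat 4 → Eq Nat 1 1) 0 (λ (φ : Vec Nat 4) → refl Nat 1) (vnil (Vec Nat 4 → Eq Nat 1 1))
type:
  Vec (Vec Nat 4 → Eq Nat 1 1) 1
observation: 27 normal-order steps normalize the term, beginning with a beta-redex.


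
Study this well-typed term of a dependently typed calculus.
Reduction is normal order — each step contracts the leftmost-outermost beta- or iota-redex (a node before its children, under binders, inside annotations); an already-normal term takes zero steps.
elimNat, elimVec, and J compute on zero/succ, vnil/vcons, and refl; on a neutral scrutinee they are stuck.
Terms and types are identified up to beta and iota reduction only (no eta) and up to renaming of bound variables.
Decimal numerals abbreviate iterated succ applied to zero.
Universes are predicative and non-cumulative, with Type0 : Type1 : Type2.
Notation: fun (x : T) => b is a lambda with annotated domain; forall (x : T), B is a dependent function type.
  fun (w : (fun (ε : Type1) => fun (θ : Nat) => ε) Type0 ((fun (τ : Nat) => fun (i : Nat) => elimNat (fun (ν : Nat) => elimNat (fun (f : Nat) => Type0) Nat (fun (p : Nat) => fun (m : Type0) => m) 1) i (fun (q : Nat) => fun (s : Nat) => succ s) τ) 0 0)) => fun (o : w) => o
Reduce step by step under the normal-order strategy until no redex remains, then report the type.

normal-order reduction sequence:
  fun (w : (fun (ε : Type1) => fun (θ : Nat) => ε) Type0 ((fun (τ : Nat) => fun (i : Nat) => elimNat (fun (ν : Nat) => elimNat (fun (f : Nat) => Type0) Nat (fun (p : Nat) => fun (m : Type0) => m) 1) i (fun (q : Nat) => fun (s : Nat) => succ s) τ) 0 0)) => fun (o : w) => o
  ~> fun (w : (fun (ε : Nat) => Type0) ((fun (θ : Nat) => fun (τ : Nat) => elimNat (fun (i : Nat) => elimNat (fun (ν : Nat) => Type0) Nat (fun (f : Nat) => fun (p : Type0) => p) 1) τ (fun (m : Nat) => fun (q : Nat) => succ q) θ) 0 0)) => fun (s : w) => s
  ~> fun (w : Type0) => fun (ε : w) => ε
type:
  forall (w : Type0), forall (ε : w), w


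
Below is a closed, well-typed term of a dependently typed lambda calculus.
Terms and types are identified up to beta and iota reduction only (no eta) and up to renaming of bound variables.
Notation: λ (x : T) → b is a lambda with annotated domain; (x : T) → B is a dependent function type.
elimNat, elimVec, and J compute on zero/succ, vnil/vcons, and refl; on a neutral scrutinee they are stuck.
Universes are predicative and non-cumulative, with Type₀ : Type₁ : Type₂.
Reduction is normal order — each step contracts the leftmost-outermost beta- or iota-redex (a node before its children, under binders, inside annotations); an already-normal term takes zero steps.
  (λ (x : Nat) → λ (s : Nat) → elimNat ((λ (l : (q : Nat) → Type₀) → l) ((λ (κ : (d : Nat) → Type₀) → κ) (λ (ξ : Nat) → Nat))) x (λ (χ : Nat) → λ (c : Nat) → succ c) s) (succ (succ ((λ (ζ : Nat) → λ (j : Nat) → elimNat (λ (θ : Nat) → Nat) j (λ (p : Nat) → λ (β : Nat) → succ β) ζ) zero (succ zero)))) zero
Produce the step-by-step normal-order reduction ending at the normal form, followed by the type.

normal-order reduction sequence:
  (λ (x : Nat) → λ (s : Nat) → elimNat ((λ (l : (q : Nat) → Type₀) → l) ((λ (κ : (d : Nat) → Type₀) → κ) (λ (ξ : Nat) → Nat))) x (λ (χ : Nat) → λ (c : Nat) → succ c) s) (succ (succ ((λ (ζ : Nat) → λ (j : Nat) → elimNat (λ (θ : Nat) → Nat) j (λ (p : Nat) → λ (β : Nat) → succ β) ζ) zero (succ zero)))) zero
  ~> (λ (x : Nat) → elimNat ((λ (s : (l : Nat) → Type₀) → s) ((λ (q : (κ : Nat) → Type₀) → q) (λ (d : Nat) → Nat))) (succ (succ ((λ (ξ : Nat) → λ (χ : Nat) → elimNat (λ (c : Nat) → Nat) χ (λ (ζ : Nat) → λ (j : Nat) → succ j) ξ) zero (succ zero)))) (λ (θ : Nat) → λ (p : Nat) → succ p) x) zero
  ~> elimNat ((λ (x : (s : Nat) → Type₀) → x) ((λ (l : (q : Nat) → Type₀) → l) (λ (κ : Nat) → Nat))) (succ (succ ((λ (d : Nat) → λ (ξ : Nat) → elimNat (λ (χ : Nat) → Nat) ξ (λ (c : Nat) → λ (ζ : Nat) → succ ζ) d) zero (succ zero)))) (λ (j : Nat) → λ (θ : Nat) → succ θ) zero
  ~> succ (succ ((λ (x : Nat) → λ (s : Nat) → elimNat (λ (l : Nat) → Nat) s (λ (q : Nat) → λ (κ : Nat) → succ κ) x) zero (succ zero)))
  ~> succ (succ ((λ (x : Nat) → elimNat (λ (s : Nat) → Nat) x (λ (l : Nat) → λ (q : Nat) → succ q) zero) (succ zero)))
  ~> succ (succ (elimNat (λ (x : Nat) → Nat) (succ zero) (λ (s : Nat) → λ (l : Nat) → succ l) zero))
  ~> succ (succ (succ zero))
the term's type:
  Nat


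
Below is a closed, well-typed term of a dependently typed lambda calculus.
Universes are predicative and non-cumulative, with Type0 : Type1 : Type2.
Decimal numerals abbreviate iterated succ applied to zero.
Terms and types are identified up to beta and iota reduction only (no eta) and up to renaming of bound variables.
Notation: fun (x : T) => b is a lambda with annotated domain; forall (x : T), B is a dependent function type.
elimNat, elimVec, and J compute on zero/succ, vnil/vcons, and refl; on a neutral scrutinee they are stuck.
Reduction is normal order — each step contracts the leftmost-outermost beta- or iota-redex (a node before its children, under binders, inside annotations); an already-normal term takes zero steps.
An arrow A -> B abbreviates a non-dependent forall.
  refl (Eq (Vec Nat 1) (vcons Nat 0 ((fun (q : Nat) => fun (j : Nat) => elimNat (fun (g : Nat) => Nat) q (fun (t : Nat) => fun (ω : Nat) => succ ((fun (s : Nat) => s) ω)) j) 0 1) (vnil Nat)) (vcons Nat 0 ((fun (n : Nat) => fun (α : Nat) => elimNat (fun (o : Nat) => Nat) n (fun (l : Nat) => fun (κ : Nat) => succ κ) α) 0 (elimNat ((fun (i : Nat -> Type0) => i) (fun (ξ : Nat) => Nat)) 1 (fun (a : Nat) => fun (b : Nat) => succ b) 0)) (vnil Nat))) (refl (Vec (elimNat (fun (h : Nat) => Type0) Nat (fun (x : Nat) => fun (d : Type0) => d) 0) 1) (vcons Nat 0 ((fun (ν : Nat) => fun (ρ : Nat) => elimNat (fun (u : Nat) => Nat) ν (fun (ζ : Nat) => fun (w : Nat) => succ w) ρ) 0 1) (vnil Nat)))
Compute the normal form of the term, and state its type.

resulting normal form:
  refl (Eq (Vec Nat 1) (vcons Nat 0 1 (vnil Nat)) (vcons Nat 0 1 (vnil Nat))) (refl (Vec Nat 1) (vcons Nat 0 1 (vnil Nat)))
the term's type:
  Eq (Eq (Vec Nat 1) (vcons Nat 0 1 (vnil Nat)) (vcons Nat 0 1 (vnil Nat))) (refl (Vec Nat 1) (vcons Nat 0 1 (vnil Nat))) (refl (Vec Nat 1) (vcons Nat 0 1 (vnil Nat)))
observation: the term reaches its normal form after 21 normal-order steps.


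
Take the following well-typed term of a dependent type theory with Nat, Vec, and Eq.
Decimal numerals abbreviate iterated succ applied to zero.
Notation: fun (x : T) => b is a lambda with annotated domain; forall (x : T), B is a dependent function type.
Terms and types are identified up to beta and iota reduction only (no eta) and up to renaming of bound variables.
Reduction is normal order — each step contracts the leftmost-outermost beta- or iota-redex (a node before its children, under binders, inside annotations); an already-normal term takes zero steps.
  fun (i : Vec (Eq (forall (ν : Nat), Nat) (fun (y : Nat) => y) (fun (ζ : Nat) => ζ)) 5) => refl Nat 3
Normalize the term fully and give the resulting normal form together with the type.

resulting normal form:
  fun (i : Vec (Eq (forall (ν : Nat), Nat) (fun (y : Nat) => y) (fun (ζ : Nat) => ζ)) 5) => refl Nat 3
the term's type:
  forall (i : Vec (Eq (forall (ν : Nat), Nat) (fun (y : Nat) => y) (fun (ζ : Nat) => ζ)) 5), Eq Nat 3 3
observation: the term is already in normal form.


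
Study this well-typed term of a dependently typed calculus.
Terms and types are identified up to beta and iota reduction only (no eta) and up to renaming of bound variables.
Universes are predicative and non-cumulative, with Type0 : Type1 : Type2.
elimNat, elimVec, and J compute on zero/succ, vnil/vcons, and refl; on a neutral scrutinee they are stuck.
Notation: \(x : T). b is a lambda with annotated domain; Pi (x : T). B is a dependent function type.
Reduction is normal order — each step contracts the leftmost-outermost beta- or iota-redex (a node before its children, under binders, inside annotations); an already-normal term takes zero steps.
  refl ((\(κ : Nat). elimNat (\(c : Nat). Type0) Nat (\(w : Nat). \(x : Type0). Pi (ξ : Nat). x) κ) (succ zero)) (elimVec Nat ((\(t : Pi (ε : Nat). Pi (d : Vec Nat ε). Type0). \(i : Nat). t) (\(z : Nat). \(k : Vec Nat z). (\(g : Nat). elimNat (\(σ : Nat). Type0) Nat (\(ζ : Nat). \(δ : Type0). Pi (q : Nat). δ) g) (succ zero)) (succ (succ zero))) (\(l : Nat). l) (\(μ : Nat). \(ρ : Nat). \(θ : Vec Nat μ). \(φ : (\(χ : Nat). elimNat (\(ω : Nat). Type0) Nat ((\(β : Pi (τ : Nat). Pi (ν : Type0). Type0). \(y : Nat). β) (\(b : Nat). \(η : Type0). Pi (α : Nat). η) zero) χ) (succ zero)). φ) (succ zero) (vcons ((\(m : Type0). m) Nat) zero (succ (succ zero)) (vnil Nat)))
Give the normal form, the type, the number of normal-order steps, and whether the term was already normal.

resulting normal form:
  refl (Pi (κ : Nat). Nat) (\(c : Nat). c)
type:
  Eq (Pi (κ : Nat). Nat) (\(c : Nat). c) (\(w : Nat). w)
reduction steps (normal order): 11
already normal: no
first redex: a beta-redex


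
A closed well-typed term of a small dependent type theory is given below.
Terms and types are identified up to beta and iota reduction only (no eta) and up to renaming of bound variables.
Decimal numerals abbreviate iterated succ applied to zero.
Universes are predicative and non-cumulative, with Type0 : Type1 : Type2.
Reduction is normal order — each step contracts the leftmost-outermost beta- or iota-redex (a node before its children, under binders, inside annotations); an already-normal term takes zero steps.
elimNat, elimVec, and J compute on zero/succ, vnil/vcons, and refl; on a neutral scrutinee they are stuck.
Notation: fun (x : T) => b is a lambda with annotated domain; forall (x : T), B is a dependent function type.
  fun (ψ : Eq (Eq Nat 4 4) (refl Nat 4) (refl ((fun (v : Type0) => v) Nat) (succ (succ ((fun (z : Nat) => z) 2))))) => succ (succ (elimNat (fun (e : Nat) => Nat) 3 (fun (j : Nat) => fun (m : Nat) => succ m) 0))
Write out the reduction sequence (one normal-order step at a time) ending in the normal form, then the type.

normal-order reduction:
  fun (ψ : Eq (Eq Nat 4 4) (refl Nat 4) (refl ((fun (v : Type0) => v) Nat) (succ (succ ((fun (z : Nat) => z) 2))))) => succ (succ (elimNat (fun (e : Nat) => Nat) 3 (fun (j : Nat) => fun (m : Nat) => succ m) 0))
  ~> fun (ψ : Eq (Eq Nat 4 4) (refl Nat 4) (refl Nat (succ (succ ((fun (v : Nat) => v) 2))))) => succ (succ (elimNat (fun (z : Nat) => Nat) 3 (fun (e : Nat) => fun (j : Nat) => succ j) 0))
  ~> fun (ψ : Eq (Eq Nat 4 4) (refl Nat 4) (refl Nat 4)) => succ (succ (elimNat (fun (v : Nat) => Nat) 3 (fun (z : Nat) => fun (e : Nat) => succ e) 0))
  ~> fun (ψ : Eq (Eq Nat 4 4) (refl Nat 4) (refl Nat 4)) => 5
type:
  forall (ψ : Eq (Eq Nat 4 4) (refl Nat 4) (refl Nat 4)), Nat


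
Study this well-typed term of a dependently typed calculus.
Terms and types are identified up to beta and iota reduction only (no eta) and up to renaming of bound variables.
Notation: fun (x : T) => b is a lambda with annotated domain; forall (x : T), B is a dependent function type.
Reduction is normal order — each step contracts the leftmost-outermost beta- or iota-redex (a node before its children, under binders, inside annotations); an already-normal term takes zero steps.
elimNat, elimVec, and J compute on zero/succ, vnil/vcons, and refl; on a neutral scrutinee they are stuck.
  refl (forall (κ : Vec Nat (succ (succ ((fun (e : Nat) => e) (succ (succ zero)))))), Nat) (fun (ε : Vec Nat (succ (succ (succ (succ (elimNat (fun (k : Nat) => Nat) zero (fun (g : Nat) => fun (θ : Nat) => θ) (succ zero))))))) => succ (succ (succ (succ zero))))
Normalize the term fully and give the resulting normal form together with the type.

reduced normal form:
  refl (forall (κ : Vec Nat (succ (succ (succ (succ zero))))), Nat) (fun (e : Vec Nat (succ (succ (succ (succ zero))))) => succ (succ (succ (succ zero))))
inferred type:
  Eq (forall (κ : Vec Nat (succ (succ (succ (succ zero))))), Nat) (fun (e : Vec Nat (succ (succ (succ (succ zero))))) => succ (succ (succ (succ zero)))) (fun (ε : Vec Nat (succ (succ (succ (succ zero))))) => succ (succ (succ (succ zero))))
observation: 5 normal-order steps separate the term from its normal form.


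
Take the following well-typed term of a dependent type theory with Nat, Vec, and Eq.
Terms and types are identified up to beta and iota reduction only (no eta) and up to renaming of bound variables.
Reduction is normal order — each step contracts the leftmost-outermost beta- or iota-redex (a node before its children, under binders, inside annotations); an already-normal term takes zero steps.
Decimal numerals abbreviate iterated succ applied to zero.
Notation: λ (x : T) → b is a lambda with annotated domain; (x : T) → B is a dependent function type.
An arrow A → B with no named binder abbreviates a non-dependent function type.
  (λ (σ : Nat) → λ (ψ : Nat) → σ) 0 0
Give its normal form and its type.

reduced normal form:
  0
the term's type:
  Nat


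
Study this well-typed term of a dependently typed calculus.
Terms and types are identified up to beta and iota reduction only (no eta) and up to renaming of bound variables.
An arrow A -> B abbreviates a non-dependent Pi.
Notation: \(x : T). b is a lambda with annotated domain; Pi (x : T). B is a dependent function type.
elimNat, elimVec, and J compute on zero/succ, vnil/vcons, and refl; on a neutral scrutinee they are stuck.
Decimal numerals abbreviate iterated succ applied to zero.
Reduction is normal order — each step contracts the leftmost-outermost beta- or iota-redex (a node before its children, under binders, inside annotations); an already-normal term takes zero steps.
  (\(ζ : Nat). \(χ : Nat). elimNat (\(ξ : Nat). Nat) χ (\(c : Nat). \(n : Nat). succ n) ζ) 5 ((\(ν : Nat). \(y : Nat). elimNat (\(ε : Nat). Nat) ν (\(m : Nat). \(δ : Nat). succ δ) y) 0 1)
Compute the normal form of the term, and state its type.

reduced normal form:
  6
the term's type:
  Nat


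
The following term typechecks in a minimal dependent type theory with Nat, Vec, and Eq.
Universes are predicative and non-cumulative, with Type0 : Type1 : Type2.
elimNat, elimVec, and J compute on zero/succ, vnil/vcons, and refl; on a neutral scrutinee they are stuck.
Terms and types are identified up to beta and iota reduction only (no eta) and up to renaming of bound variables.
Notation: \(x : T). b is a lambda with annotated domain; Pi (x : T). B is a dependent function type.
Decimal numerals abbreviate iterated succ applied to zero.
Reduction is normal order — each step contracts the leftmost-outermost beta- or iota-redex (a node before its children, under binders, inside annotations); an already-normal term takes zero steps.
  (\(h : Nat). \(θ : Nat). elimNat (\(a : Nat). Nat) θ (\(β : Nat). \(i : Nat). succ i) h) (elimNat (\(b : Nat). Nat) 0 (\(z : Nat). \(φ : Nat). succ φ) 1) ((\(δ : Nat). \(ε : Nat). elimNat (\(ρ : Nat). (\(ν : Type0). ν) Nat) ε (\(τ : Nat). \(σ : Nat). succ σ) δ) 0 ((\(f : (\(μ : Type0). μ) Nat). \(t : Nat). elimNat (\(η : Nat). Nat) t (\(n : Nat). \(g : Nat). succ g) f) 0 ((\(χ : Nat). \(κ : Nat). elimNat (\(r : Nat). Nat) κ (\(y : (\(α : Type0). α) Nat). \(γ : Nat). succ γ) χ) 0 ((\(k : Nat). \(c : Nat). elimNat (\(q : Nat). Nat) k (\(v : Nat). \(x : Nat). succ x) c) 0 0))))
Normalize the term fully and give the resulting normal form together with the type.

normal form:
  1
type:
  Nat


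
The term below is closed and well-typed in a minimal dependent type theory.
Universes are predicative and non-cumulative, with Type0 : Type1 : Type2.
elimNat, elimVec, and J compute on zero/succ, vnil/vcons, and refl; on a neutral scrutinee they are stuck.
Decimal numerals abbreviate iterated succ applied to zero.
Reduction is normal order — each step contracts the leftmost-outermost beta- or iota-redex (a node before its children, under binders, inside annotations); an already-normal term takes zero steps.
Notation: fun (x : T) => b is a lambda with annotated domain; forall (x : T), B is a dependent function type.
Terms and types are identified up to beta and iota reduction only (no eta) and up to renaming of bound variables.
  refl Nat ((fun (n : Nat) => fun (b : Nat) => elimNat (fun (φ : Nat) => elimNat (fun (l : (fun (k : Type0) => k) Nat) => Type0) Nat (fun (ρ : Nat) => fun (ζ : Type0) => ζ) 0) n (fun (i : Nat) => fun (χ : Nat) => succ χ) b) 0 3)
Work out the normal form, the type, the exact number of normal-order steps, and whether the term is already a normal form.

reduced normal form:
  refl Nat 3
the term's type:
  Eq Nat 3 3
reduction steps (normal order): 12
already normal: no
first redex: a beta-redex


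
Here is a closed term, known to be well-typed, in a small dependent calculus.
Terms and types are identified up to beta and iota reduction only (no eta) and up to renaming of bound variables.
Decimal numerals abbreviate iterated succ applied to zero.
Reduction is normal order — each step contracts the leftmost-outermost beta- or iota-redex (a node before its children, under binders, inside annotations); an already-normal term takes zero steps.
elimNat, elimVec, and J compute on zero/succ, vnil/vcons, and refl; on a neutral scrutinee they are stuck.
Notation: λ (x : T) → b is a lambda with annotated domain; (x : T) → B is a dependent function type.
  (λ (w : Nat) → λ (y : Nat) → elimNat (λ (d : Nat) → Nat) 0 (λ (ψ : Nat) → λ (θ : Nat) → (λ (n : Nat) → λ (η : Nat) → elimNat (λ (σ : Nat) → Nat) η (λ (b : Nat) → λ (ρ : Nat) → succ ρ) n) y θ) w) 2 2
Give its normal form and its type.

reduced normal form:
  4
type:
  Nat
observation: reduction starts at a beta-redex, and 27 normal-order steps reach the normal form.


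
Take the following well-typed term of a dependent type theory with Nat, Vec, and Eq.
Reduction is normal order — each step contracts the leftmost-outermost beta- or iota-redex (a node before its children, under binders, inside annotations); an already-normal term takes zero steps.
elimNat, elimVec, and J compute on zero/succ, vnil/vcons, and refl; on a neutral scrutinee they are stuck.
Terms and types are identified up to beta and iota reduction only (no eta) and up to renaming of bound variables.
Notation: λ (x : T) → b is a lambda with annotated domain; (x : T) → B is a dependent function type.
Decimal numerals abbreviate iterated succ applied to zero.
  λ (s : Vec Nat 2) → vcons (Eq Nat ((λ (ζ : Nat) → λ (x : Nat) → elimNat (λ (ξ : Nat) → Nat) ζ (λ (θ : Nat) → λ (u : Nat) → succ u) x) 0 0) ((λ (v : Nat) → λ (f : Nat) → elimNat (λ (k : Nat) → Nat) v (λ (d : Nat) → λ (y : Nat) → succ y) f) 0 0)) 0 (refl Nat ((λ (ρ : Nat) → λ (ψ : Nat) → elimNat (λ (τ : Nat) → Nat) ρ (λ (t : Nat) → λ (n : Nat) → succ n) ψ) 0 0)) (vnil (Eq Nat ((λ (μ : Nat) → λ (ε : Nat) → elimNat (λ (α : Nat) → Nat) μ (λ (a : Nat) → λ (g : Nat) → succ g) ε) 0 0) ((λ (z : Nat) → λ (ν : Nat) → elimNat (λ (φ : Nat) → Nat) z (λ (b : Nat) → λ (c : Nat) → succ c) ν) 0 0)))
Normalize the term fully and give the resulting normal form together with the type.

resulting normal form:
  λ (s : Vec Nat 2) → vcons (Eq Nat 0 0) 0 (refl Nat 0) (vnil (Eq Nat 0 0))
inferred type:
  (s : Vec Nat 2) → Vec (Eq Nat 0 0) 1
observation: 15 normal-order steps separate the term from its normal form.


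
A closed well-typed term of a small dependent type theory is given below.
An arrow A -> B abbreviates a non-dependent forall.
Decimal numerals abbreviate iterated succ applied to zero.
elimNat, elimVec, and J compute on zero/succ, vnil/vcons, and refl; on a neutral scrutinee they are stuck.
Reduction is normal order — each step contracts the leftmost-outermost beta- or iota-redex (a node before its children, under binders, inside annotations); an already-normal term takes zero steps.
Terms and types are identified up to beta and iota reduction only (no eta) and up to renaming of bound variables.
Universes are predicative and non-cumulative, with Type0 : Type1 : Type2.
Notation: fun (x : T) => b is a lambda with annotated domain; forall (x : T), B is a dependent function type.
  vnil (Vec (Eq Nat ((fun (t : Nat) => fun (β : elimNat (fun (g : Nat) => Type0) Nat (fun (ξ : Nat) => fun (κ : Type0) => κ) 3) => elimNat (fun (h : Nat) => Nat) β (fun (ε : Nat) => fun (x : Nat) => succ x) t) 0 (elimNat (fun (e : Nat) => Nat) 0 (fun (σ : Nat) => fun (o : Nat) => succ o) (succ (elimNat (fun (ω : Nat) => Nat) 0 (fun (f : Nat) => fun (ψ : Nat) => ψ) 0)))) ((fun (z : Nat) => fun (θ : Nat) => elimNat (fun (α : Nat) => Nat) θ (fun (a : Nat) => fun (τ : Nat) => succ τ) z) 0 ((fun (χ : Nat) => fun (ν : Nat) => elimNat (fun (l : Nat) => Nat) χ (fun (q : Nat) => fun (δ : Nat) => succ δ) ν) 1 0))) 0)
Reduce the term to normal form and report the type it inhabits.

resulting normal form:
  vnil (Vec (Eq Nat 1 1) 0)
type:
  Vec (Vec (Eq Nat 1 1) 0) 0


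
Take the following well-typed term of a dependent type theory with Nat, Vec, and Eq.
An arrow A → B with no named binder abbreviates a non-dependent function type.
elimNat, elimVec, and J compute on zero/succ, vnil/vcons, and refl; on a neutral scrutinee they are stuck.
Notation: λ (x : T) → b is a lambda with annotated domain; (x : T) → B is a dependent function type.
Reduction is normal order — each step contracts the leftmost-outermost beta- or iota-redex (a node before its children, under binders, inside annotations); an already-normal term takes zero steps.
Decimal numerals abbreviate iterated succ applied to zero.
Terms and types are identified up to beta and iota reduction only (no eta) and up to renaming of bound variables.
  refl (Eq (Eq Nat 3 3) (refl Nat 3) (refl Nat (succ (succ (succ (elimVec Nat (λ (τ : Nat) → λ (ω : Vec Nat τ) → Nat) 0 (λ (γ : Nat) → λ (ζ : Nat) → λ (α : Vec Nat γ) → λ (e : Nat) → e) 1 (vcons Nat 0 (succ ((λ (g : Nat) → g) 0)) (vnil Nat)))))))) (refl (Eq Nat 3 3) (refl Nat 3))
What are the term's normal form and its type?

resulting normal form:
  refl (Eq (Eq Nat 3 3) (refl Nat 3) (refl Nat 3)) (refl (Eq Nat 3 3) (refl Nat 3))
type:
  Eq (Eq (Eq Nat 3 3) (refl Nat 3) (refl Nat 3)) (refl (Eq Nat 3 3) (refl Nat 3)) (refl (Eq Nat 3 3) (refl Nat 3))
observation: reduction starts at an elimVec iota-redex, and 6 normal-order steps reach the normal form.


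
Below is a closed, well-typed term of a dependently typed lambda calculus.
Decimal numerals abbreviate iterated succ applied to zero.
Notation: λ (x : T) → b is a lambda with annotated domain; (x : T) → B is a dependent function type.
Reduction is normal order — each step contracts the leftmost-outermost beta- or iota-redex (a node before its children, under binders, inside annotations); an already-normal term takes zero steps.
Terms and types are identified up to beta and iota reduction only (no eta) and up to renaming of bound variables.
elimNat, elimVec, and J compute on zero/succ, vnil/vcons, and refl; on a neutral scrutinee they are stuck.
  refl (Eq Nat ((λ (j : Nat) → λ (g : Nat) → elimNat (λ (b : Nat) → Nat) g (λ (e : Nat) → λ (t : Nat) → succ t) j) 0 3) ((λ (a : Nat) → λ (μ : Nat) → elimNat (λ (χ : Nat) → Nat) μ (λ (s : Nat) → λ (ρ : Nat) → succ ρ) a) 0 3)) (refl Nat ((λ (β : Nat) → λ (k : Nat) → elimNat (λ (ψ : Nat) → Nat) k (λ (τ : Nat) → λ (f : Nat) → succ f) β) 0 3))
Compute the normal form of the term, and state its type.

resulting normal form:
  refl (Eq Nat 3 3) (refl Nat 3)
the term's type:
  Eq (Eq Nat 3 3) (refl Nat 3) (refl Nat 3)


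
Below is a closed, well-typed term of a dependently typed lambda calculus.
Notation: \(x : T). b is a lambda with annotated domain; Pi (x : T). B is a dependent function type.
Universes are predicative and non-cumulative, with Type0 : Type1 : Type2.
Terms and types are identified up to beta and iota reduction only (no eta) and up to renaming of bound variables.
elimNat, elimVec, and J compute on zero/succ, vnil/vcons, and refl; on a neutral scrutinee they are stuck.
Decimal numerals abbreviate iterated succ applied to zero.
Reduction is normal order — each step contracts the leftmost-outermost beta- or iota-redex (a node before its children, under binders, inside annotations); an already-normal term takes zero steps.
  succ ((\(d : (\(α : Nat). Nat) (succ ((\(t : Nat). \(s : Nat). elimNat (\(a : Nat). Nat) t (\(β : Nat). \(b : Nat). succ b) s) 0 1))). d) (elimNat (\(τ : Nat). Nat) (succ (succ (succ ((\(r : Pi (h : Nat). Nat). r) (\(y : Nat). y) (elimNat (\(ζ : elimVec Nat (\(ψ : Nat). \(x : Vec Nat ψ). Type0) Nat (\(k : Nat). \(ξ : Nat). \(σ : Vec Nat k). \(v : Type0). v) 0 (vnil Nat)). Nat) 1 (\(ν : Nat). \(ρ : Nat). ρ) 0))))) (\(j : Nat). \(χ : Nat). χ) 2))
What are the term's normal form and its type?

normal form:
  5
type:
  Nat
observation: the leftmost-outermost redex is a beta-redex, and normalization takes 11 steps.


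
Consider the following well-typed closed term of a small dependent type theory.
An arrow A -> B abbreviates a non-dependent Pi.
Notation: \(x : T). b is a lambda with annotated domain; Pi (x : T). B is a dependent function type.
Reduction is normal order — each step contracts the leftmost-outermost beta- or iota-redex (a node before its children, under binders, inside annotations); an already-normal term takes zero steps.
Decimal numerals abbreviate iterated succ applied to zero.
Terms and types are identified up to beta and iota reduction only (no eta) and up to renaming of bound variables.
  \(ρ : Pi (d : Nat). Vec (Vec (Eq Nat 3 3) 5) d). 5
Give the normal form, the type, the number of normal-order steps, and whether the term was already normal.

normal form:
  \(ρ : Pi (d : Nat). Vec (Vec (Eq Nat 3 3) 5) d). 5
the term's type:
  (Pi (ρ : Nat). Vec (Vec (Eq Nat 3 3) 5) ρ) -> Nat
reduction steps (normal order): 0
started in normal form: yes


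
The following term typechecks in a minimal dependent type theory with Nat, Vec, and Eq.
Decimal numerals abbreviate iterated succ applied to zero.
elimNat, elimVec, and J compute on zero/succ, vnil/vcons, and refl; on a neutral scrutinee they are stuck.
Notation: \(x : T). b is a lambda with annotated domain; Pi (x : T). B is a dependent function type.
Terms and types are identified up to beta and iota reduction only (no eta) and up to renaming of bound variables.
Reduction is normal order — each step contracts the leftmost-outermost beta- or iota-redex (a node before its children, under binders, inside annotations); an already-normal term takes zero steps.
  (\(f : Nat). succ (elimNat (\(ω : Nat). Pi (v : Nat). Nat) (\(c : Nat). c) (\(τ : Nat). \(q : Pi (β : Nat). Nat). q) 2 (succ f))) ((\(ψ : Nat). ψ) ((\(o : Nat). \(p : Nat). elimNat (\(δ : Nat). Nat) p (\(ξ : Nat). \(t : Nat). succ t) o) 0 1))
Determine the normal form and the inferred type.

normal form:
  3
type:
  Nat
observation: contracting a beta-redex first, the term normalizes in 13 steps.


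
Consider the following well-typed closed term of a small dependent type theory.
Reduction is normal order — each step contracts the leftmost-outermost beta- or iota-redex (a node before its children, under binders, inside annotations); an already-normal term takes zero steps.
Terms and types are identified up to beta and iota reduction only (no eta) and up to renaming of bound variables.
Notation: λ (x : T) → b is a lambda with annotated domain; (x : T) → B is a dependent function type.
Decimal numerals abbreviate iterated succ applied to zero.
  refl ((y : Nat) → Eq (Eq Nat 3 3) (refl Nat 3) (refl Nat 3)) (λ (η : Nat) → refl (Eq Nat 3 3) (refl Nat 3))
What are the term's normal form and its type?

normal form:
  refl ((y : Nat) → Eq (Eq Nat 3 3) (refl Nat 3) (refl Nat 3)) (λ (η : Nat) → refl (Eq Nat 3 3) (refl Nat 3))
the term's type:
  Eq ((y : Nat) → Eq (Eq Nat 3 3) (refl Nat 3) (refl Nat 3)) (λ (η : Nat) → refl (Eq Nat 3 3) (refl Nat 3)) (λ (v : Nat) → refl (Eq Nat 3 3) (refl Nat 3))


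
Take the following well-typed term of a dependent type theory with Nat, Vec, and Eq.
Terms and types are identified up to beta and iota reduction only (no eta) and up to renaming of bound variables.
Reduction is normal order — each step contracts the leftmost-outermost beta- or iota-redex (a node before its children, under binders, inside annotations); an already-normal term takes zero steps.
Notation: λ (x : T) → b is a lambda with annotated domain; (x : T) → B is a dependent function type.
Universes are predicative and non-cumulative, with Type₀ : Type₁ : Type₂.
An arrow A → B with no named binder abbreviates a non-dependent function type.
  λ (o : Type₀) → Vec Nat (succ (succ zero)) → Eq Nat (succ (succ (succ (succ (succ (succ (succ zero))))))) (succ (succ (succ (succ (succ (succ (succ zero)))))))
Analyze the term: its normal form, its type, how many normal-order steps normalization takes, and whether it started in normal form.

reduced normal form:
  λ (o : Type₀) → Vec Nat (succ (succ zero)) → Eq Nat (succ (succ (succ (succ (succ (succ (succ zero))))))) (succ (succ (succ (succ (succ (succ (succ zero)))))))
inferred type:
  Type₀ → Type₀
steps to reach normal form (normal order): 0
started in normal form: yes


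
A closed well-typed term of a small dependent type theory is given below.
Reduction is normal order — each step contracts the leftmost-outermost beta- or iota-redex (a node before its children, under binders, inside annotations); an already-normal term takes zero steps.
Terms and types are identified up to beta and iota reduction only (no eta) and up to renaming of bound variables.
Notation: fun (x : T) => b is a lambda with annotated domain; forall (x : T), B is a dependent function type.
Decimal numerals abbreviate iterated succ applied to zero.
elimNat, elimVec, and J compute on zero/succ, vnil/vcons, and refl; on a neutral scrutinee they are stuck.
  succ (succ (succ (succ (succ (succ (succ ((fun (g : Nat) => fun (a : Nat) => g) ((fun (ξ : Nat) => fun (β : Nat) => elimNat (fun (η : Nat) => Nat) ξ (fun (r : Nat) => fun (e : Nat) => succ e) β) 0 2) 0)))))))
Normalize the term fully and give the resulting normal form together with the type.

reduced normal form:
  9
inferred type:
  Nat
observation: normalization takes exactly 11 steps under the normal-order strategy.


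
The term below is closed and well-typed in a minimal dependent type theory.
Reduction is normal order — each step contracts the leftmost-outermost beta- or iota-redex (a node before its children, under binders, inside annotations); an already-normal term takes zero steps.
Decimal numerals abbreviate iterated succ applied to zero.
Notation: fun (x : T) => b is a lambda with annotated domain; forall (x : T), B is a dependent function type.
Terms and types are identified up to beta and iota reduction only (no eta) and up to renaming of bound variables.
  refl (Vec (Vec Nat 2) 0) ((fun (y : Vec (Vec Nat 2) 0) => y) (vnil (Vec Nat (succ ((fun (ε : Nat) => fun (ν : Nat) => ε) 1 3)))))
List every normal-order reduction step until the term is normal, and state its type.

normal-order reduction:
  refl (Vec (Vec Nat 2) 0) ((fun (y : Vec (Vec Nat 2) 0) => y) (vnil (Vec Nat (succ ((fun (ε : Nat) => fun (ν : Nat) => ε) 1 3)))))
  ~> refl (Vec (Vec Nat 2) 0) (vnil (Vec Nat (succ ((fun (y : Nat) => fun (ε : Nat) => y) 1 3))))
  ~> refl (Vec (Vec Nat 2) 0) (vnil (Vec Nat (succ ((fun (y : Nat) => 1) 3))))
  ~> refl (Vec (Vec Nat 2) 0) (vnil (Vec Nat 2))
the term's type:
  Eq (Vec (Vec Nat 2) 0) (vnil (Vec Nat 2)) (vnil (Vec Nat 2))
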